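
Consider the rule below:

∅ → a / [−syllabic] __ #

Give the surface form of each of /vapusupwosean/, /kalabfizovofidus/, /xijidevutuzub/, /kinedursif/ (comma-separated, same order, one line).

/vapusupwosean/: the form ends in the consonant /n/, so [a] is inserted word-finally. → [vapusupwoseana].
/kalabfizovofidus/: the form ends in the consonant /s/, so [a] is inserted word-finally. → [kalabfizovofidusa].
/xijidevutuzub/: the form ends in the consonant /b/, so [a] is inserted word-finally. → [xijidevutuzuba].
/kinedursif/: the form ends in the consonant /f/, so [a] is inserted word-finally. → [kinedursifa].

vapusupwoseana, kalabfizovofidusa, xijidevutuzuba, kinedursifa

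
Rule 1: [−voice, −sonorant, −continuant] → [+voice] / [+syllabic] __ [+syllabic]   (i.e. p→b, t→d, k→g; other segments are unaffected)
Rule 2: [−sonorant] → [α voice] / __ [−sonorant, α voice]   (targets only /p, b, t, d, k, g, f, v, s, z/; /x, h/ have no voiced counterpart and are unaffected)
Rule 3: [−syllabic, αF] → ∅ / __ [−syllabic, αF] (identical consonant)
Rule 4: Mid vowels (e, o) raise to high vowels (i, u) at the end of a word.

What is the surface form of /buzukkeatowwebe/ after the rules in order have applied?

buzukeadowebi

Rule 1 (intervocalic voicing): /t/ is a voiceless stop between vowels /a/ and /o/, so it voices to [d]. /buzukkeatowwebe/ → buzukkeadowwebe.
Rule 2 (regressive voicing assimilation): no segment meets the environment; /buzukkeadowwebe/ is unchanged.
Rule 3 (degemination): /kk/ is a geminate; the first /k/ deletes. /ww/ is a geminate; the first /w/ deletes. /buzukkeadowwebe/ → buzukeadowebe.
Rule 4 (final vowel raising): /e/ is a mid vowel in word-final position, so it raises to [i]. /buzukeadowebe/ → buzukeadowebi.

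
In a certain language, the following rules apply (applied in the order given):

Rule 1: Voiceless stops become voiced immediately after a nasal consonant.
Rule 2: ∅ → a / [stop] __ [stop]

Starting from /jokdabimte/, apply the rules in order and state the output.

jokadabimde

Rule 1 (post-nasal voicing): /t/ is a voiceless stop immediately after the nasal /m/, so it voices to [d]. /jokdabimte/ → jokdabimde.
Rule 2 (stop-cluster a-epenthesis): /k/ and /d/ form a stop–stop cluster, so [a] is inserted between them. /jokdabimde/ → jokadabimde.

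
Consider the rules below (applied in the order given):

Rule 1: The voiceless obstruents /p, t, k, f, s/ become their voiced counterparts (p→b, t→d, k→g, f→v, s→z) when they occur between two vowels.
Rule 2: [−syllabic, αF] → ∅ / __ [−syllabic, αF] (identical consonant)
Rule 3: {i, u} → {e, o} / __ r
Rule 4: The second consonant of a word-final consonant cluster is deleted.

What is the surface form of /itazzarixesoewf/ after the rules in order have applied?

Rule 1 (intervocalic voicing): /t/ is a voiceless obstruent between vowels /i/ and /a/, so it voices to [d]. /s/ is a voiceless obstruent between vowels /e/ and /o/, so it voices to [z]. /itazzarixesoewf/ → idazzarixezoewf.
Rule 2 (degemination): /zz/ is a geminate; the first /z/ deletes. /idazzarixezoewf/ → idazarixezoewf.
Rule 3 (pre-rhotic lowering): no segment meets the environment; /idazarixezoewf/ is unchanged.
Rule 4 (final cluster simplification): /f/ is the second consonant of a word-final cluster /wf/, so it deletes. /idazarixezoewf/ → idazarixezoew.

idazarixezoew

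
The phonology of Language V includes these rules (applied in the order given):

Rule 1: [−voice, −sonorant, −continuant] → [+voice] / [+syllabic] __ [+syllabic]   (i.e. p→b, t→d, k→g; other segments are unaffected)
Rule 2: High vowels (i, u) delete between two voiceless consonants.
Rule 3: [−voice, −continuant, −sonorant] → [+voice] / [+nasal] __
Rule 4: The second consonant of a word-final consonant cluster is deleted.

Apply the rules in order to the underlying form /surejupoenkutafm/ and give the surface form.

surejuboengudaf

Rule 1 (intervocalic voicing): /p/ is a voiceless stop between vowels /u/ and /o/, so it voices to [b]. /t/ is a voiceless stop between vowels /u/ and /a/, so it voices to [d]. /surejupoenkutafm/ → surejuboenkudafm.
Rule 2 (high vowel syncope): no segment meets the environment; /surejuboenkudafm/ is unchanged.
Rule 3 (post-nasal voicing): /k/ is a voiceless stop immediately after the nasal /n/, so it voices to [g]. /surejuboenkudafm/ → surejuboengudafm.
Rule 4 (final cluster simplification): /m/ is the second consonant of a word-final cluster /fm/, so it deletes. /surejuboengudafm/ → surejuboengudaf.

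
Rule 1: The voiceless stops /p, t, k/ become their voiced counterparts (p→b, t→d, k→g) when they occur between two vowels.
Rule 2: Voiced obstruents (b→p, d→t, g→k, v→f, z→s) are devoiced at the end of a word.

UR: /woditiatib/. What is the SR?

wodidiadip

Rule 1 (intervocalic voicing): /t/ is a voiceless stop between vowels /i/ and /i/, so it voices to [d]. /t/ is a voiceless stop between vowels /a/ and /i/, so it voices to [d]. /woditiatib/ → wodidiadib.
Rule 2 (final devoicing): /b/ is a voiced obstruent in word-final position, so it devoices to [p]. /wodidiadib/ → wodidiadip.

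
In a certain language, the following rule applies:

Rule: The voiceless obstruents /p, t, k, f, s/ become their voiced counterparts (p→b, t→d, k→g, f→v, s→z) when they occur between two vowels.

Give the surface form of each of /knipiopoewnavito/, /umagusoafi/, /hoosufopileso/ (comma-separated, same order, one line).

/knipiopoewnavito/: /p/ is a voiceless obstruent between vowels /i/ and /i/, so it voices to [b]. /p/ is a voiceless obstruent between vowels /o/ and /o/, so it voices to [b]. /t/ is a voiceless obstruent between vowels /i/ and /o/, so it voices to [d]. → [knibioboewnavido].
/umagusoafi/: /s/ is a voiceless obstruent between vowels /u/ and /o/, so it voices to [z]. /f/ is a voiceless obstruent between vowels /a/ and /i/, so it voices to [v]. → [umaguzoavi].
/hoosufopileso/: /s/ is a voiceless obstruent between vowels /o/ and /u/, so it voices to [z]. /f/ is a voiceless obstruent between vowels /u/ and /o/, so it voices to [v]. /p/ is a voiceless obstruent between vowels /o/ and /i/, so it voices to [b]. /s/ is a voiceless obstruent between vowels /e/ and /o/, so it voices to [z]. → [hoozuvobilezo].

knibioboewnavido, umaguzoavi, hoozuvobilezo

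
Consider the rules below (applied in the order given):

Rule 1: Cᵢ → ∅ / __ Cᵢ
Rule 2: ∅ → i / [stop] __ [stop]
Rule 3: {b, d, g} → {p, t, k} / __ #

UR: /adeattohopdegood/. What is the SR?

Rule 1 (degemination): /tt/ is a geminate; the first /t/ deletes. /adeattohopdegood/ → adeatohopdegood.
Rule 2 (stop-cluster i-epenthesis): /p/ and /d/ form a stop–stop cluster, so [i] is inserted between them. /adeatohopdegood/ → adeatohopidegood.
Rule 3 (final devoicing): /d/ is a voiced stop in word-final position, so it devoices to [t]. /adeatohopidegood/ → adeatohopidegoot.

adeatohopidegoot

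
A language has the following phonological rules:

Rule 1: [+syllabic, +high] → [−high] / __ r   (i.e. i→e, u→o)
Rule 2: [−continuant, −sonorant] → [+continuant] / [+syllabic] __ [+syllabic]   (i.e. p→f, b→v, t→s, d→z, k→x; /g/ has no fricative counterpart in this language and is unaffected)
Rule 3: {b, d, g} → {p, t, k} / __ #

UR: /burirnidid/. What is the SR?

Rule 1 (pre-rhotic lowering): /u/ is a high vowel immediately before /r/, so it lowers to [o]. /i/ is a high vowel immediately before /r/, so it lowers to [e]. /burirnidid/ → borernidid.
Rule 2 (intervocalic spirantization): /d/ is a stop between vowels /i/ and /i/, so it spirantizes to the fricative [z]. /borernidid/ → borernizid.
Rule 3 (final devoicing): /d/ is a voiced stop in word-final position, so it devoices to [t]. /borernizid/ → borernizit.

borernizit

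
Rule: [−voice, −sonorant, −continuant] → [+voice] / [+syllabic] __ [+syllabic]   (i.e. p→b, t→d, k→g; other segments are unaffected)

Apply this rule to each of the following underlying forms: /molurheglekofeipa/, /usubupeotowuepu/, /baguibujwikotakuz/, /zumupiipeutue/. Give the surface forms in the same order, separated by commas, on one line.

/molurheglekofeipa/: /k/ is a voiceless stop between vowels /e/ and /o/, so it voices to [g]. /p/ is a voiceless stop between vowels /i/ and /a/, so it voices to [b]. → [molurheglegofeiba].
/usubupeotowuepu/: /p/ is a voiceless stop between vowels /u/ and /e/, so it voices to [b]. /t/ is a voiceless stop between vowels /o/ and /o/, so it voices to [d]. /p/ is a voiceless stop between vowels /e/ and /u/, so it voices to [b]. → [usububeodowuebu].
/baguibujwikotakuz/: /k/ is a voiceless stop between vowels /i/ and /o/, so it voices to [g]. /t/ is a voiceless stop between vowels /o/ and /a/, so it voices to [d]. /k/ is a voiceless stop between vowels /a/ and /u/, so it voices to [g]. → [baguibujwigodaguz].
/zumupiipeutue/: /p/ is a voiceless stop between vowels /u/ and /i/, so it voices to [b]. /p/ is a voiceless stop between vowels /i/ and /e/, so it voices to [b]. /t/ is a voiceless stop between vowels /u/ and /u/, so it voices to [d]. → [zumubiibeudue].

molurheglegofeiba, usububeodowuebu, baguibujwigodaguz, zumubiibeudue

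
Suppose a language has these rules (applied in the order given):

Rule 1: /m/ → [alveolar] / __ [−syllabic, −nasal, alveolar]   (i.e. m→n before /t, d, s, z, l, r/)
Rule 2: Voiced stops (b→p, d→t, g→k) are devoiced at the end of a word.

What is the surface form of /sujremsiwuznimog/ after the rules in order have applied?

sujrensiwuznimok

Rule 1 (nasal place assimilation): /m/ precedes the alveolar consonant /s/, so it assimilates in place to [n]. /sujremsiwuznimog/ → sujrensiwuznimog.
Rule 2 (final devoicing): /g/ is a voiced stop in word-final position, so it devoices to [k]. /sujrensiwuznimog/ → sujrensiwuznimok.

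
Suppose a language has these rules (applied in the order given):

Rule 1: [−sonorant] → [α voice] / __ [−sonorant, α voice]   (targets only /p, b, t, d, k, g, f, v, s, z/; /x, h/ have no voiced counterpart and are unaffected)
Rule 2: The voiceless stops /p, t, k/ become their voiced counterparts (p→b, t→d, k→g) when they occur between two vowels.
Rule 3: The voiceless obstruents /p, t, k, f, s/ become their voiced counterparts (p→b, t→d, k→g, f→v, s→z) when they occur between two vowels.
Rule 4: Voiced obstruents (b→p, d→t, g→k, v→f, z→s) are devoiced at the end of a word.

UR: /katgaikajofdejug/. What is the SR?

kadgaigajovdejuk

Rule 1 (regressive voicing assimilation): /t/ precedes the voiced obstruent /g/, so it voices to [d] by assimilation. /f/ precedes the voiced obstruent /d/, so it voices to [v] by assimilation. /katgaikajofdejug/ → kadgaikajovdejug.
Rule 2 (intervocalic voicing): /k/ is a voiceless stop between vowels /i/ and /a/, so it voices to [g]. /kadgaikajovdejug/ → kadgaigajovdejug.
Rule 3 (intervocalic voicing): no segment meets the environment; /kadgaigajovdejug/ is unchanged.
Rule 4 (final devoicing): /g/ is a voiced obstruent in word-final position, so it devoices to [k]. /kadgaigajovdejug/ → kadgaigajovdejuk.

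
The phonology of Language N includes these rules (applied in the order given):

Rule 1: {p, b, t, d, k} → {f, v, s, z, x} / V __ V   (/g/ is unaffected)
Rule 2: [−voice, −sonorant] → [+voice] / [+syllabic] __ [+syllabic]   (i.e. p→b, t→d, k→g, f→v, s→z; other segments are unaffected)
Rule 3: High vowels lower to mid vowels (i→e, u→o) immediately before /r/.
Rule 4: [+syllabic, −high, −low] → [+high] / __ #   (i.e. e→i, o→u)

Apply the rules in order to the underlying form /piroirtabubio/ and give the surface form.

Rule 1 (intervocalic spirantization): /b/ is a stop between vowels /a/ and /u/, so it spirantizes to the fricative [v]. /b/ is a stop between vowels /u/ and /i/, so it spirantizes to the fricative [v]. /piroirtabubio/ → piroirtavuvio.
Rule 2 (intervocalic voicing): no segment meets the environment; /piroirtavuvio/ is unchanged.
Rule 3 (pre-rhotic lowering): /i/ is a high vowel immediately before /r/, so it lowers to [e]. /i/ is a high vowel immediately before /r/, so it lowers to [e]. /piroirtavuvio/ → peroertavuvio.
Rule 4 (final vowel raising): /o/ is a mid vowel in word-final position, so it raises to [u]. /peroertavuvio/ → peroertavuviu.

peroertavuviu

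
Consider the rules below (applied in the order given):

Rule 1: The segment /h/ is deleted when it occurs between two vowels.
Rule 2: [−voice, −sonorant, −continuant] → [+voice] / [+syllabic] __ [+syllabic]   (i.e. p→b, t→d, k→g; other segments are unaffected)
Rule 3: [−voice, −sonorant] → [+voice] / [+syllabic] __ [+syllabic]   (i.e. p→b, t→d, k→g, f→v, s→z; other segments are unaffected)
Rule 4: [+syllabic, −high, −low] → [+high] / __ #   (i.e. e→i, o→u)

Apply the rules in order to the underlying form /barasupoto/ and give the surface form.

Rule 1 (intervocalic h-deletion): no segment meets the environment; /barasupoto/ is unchanged.
Rule 2 (intervocalic voicing): /p/ is a voiceless stop between vowels /u/ and /o/, so it voices to [b]. /t/ is a voiceless stop between vowels /o/ and /o/, so it voices to [d]. /barasupoto/ → barasubodo.
Rule 3 (intervocalic voicing): /s/ is a voiceless obstruent between vowels /a/ and /u/, so it voices to [z]. /barasubodo/ → barazubodo.
Rule 4 (final vowel raising): /o/ is a mid vowel in word-final position, so it raises to [u]. /barazubodo/ → barazubodu.

barazubodu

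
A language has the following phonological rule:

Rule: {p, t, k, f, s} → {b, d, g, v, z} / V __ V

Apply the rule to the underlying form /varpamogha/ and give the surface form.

varpamogha

No segment of /varpamogha/ meets the structural description of the rule, so the form surfaces unchanged.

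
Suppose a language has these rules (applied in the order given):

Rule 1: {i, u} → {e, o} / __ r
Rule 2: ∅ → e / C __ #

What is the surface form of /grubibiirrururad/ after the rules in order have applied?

Rule 1 (pre-rhotic lowering): /i/ is a high vowel immediately before /r/, so it lowers to [e]. /u/ is a high vowel immediately before /r/, so it lowers to [o]. /u/ is a high vowel immediately before /r/, so it lowers to [o]. /grubibiirrururad/ → grubibierrororad.
Rule 2 (final e-epenthesis): the form ends in the consonant /d/, so [e] is inserted word-finally. /grubibierrororad/ → grubibierrororade.

grubibierrororade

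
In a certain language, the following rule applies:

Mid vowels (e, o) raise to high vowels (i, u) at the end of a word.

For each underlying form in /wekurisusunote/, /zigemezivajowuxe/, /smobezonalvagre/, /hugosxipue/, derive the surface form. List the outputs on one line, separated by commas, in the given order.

/wekurisusunote/: /e/ is a mid vowel in word-final position, so it raises to [i]. → [wekurisusunoti].
/zigemezivajowuxe/: /e/ is a mid vowel in word-final position, so it raises to [i]. → [zigemezivajowuxi].
/smobezonalvagre/: /e/ is a mid vowel in word-final position, so it raises to [i]. → [smobezonalvagri].
/hugosxipue/: /e/ is a mid vowel in word-final position, so it raises to [i]. → [hugosxipui].

wekurisusunoti, zigemezivajowuxi, smobezonalvagri, hugosxipui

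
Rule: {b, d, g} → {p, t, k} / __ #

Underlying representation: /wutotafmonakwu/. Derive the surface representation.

No segment of /wutotafmonakwu/ meets the structural description of the rule, so the form surfaces unchanged.

wutotafmonakwu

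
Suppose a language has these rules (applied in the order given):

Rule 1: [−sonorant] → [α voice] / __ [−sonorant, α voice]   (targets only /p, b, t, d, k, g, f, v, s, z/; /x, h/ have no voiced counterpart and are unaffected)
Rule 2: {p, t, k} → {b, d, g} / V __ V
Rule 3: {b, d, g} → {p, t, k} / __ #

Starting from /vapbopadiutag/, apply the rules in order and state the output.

vabbobadiudak

Rule 1 (regressive voicing assimilation): /p/ precedes the voiced obstruent /b/, so it voices to [b] by assimilation. /vapbopadiutag/ → vabbopadiutag.
Rule 2 (intervocalic voicing): /p/ is a voiceless stop between vowels /o/ and /a/, so it voices to [b]. /t/ is a voiceless stop between vowels /u/ and /a/, so it voices to [d]. /vabbopadiutag/ → vabbobadiudag.
Rule 3 (final devoicing): /g/ is a voiced stop in word-final position, so it devoices to [k]. /vabbobadiudag/ → vabbobadiudak.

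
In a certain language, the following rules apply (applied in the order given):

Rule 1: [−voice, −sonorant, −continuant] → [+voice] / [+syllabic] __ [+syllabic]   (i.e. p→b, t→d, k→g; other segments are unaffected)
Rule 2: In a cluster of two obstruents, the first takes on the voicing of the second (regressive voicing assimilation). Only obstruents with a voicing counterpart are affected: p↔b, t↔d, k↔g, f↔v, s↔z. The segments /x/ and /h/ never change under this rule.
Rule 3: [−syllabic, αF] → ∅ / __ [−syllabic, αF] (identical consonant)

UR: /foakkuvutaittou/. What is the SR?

Rule 1 (intervocalic voicing): /t/ is a voiceless stop between vowels /u/ and /a/, so it voices to [d]. /foakkuvutaittou/ → foakkuvudaittou.
Rule 2 (regressive voicing assimilation): no segment meets the environment; /foakkuvudaittou/ is unchanged.
Rule 3 (degemination): /kk/ is a geminate; the first /k/ deletes. /tt/ is a geminate; the first /t/ deletes. /foakkuvudaittou/ → foakuvudaitou.

foakuvudaitou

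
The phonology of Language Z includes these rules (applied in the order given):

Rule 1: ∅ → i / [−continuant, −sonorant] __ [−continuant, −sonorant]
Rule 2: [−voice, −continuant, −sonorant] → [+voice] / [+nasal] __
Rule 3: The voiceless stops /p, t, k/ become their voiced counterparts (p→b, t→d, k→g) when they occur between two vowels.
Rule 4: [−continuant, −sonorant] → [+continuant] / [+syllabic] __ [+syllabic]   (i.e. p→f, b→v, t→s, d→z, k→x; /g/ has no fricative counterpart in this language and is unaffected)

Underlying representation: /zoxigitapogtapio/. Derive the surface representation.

Rule 1 (stop-cluster i-epenthesis): /g/ and /t/ form a stop–stop cluster, so [i] is inserted between them. /zoxigitapogtapio/ → zoxigitapogitapio.
Rule 2 (post-nasal voicing): no segment meets the environment; /zoxigitapogitapio/ is unchanged.
Rule 3 (intervocalic voicing): /t/ is a voiceless stop between vowels /i/ and /a/, so it voices to [d]. /p/ is a voiceless stop between vowels /a/ and /o/, so it voices to [b]. /t/ is a voiceless stop between vowels /i/ and /a/, so it voices to [d]. /p/ is a voiceless stop between vowels /a/ and /i/, so it voices to [b]. /zoxigitapogitapio/ → zoxigidabogidabio.
Rule 4 (intervocalic spirantization): /d/ is a stop between vowels /i/ and /a/, so it spirantizes to the fricative [z]. /b/ is a stop between vowels /a/ and /o/, so it spirantizes to the fricative [v]. /d/ is a stop between vowels /i/ and /a/, so it spirantizes to the fricative [z]. /b/ is a stop between vowels /a/ and /i/, so it spirantizes to the fricative [v]. /zoxigidabogidabio/ → zoxigizavogizavio.

zoxigizavogizavio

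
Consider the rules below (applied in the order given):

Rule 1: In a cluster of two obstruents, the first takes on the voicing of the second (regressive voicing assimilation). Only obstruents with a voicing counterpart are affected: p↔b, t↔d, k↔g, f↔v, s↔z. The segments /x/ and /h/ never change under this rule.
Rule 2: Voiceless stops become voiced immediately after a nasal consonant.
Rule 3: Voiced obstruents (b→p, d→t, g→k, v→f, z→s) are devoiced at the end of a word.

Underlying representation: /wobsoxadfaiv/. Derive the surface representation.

wopsoxatfaif

Rule 1 (regressive voicing assimilation): /b/ precedes the voiceless obstruent /s/, so it devoices to [p] by assimilation. /d/ precedes the voiceless obstruent /f/, so it devoices to [t] by assimilation. /wobsoxadfaiv/ → wopsoxatfaiv.
Rule 2 (post-nasal voicing): no segment meets the environment; /wopsoxatfaiv/ is unchanged.
Rule 3 (final devoicing): /v/ is a voiced obstruent in word-final position, so it devoices to [f]. /wopsoxatfaiv/ → wopsoxatfaif.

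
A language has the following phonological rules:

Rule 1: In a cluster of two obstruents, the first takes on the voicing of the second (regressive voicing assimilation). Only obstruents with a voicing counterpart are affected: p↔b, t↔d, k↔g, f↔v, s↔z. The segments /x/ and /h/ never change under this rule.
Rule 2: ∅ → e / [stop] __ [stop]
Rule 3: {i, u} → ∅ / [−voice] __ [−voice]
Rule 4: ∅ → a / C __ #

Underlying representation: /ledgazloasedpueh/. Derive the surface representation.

ledegazloasetepueha

Rule 1 (regressive voicing assimilation): /d/ precedes the voiceless obstruent /p/, so it devoices to [t] by assimilation. /ledgazloasedpueh/ → ledgazloasetpueh.
Rule 2 (stop-cluster e-epenthesis): /d/ and /g/ form a stop–stop cluster, so [e] is inserted between them. /t/ and /p/ form a stop–stop cluster, so [e] is inserted between them. /ledgazloasetpueh/ → ledegazloasetepueh.
Rule 3 (high vowel syncope): no segment meets the environment; /ledegazloasetepueh/ is unchanged.
Rule 4 (final a-epenthesis): the form ends in the consonant /h/, so [a] is inserted word-finally. /ledegazloasetepueh/ → ledegazloasetepueha.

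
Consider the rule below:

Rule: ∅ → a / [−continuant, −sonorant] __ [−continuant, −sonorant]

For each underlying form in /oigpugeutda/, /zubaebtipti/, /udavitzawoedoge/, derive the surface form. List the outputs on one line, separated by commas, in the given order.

oigapugeutada, zubaebatipati, udavitzawoedoge

/oigpugeutda/: /g/ and /p/ form a stop–stop cluster, so [a] is inserted between them. /t/ and /d/ form a stop–stop cluster, so [a] is inserted between them. → [oigapugeutada].
/zubaebtipti/: /b/ and /t/ form a stop–stop cluster, so [a] is inserted between them. /p/ and /t/ form a stop–stop cluster, so [a] is inserted between them. → [zubaebatipati].
/udavitzawoedoge/: the rule's environment is not met; surfaces unchanged as [udavitzawoedoge].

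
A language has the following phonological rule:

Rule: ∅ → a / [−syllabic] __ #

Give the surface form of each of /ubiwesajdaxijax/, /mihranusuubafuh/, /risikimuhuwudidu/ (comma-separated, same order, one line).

/ubiwesajdaxijax/: the form ends in the consonant /x/, so [a] is inserted word-finally. → [ubiwesajdaxijaxa].
/mihranusuubafuh/: the form ends in the consonant /h/, so [a] is inserted word-finally. → [mihranusuubafuha].
/risikimuhuwudidu/: the rule's environment is not met; surfaces unchanged as [risikimuhuwudidu].

ubiwesajdaxijaxa, mihranusuubafuha, risikimuhuwudidu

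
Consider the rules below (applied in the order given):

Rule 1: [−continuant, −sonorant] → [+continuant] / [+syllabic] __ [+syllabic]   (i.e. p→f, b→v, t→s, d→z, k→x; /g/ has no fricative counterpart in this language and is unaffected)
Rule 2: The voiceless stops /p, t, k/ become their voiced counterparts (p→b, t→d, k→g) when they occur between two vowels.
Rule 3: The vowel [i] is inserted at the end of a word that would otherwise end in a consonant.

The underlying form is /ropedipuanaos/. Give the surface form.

rofezifuanaosi

Rule 1 (intervocalic spirantization): /p/ is a stop between vowels /o/ and /e/, so it spirantizes to the fricative [f]. /d/ is a stop between vowels /e/ and /i/, so it spirantizes to the fricative [z]. /p/ is a stop between vowels /i/ and /u/, so it spirantizes to the fricative [f]. /ropedipuanaos/ → rofezifuanaos.
Rule 2 (intervocalic voicing): no segment meets the environment; /rofezifuanaos/ is unchanged.
Rule 3 (final i-epenthesis): the form ends in the consonant /s/, so [i] is inserted word-finally. /rofezifuanaos/ → rofezifuanaosi.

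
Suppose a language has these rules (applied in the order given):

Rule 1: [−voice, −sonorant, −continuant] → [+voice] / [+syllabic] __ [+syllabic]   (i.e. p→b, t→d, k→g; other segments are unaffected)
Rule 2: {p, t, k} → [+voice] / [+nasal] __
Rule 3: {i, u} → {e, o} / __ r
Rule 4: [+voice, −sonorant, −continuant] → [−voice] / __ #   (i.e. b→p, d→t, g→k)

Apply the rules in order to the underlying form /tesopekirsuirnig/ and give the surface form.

Rule 1 (intervocalic voicing): /p/ is a voiceless stop between vowels /o/ and /e/, so it voices to [b]. /k/ is a voiceless stop between vowels /e/ and /i/, so it voices to [g]. /tesopekirsuirnig/ → tesobegirsuirnig.
Rule 2 (post-nasal voicing): no segment meets the environment; /tesobegirsuirnig/ is unchanged.
Rule 3 (pre-rhotic lowering): /i/ is a high vowel immediately before /r/, so it lowers to [e]. /i/ is a high vowel immediately before /r/, so it lowers to [e]. /tesobegirsuirnig/ → tesobegersuernig.
Rule 4 (final devoicing): /g/ is a voiced stop in word-final position, so it devoices to [k]. /tesobegersuernig/ → tesobegersuernik.

tesobegersuernik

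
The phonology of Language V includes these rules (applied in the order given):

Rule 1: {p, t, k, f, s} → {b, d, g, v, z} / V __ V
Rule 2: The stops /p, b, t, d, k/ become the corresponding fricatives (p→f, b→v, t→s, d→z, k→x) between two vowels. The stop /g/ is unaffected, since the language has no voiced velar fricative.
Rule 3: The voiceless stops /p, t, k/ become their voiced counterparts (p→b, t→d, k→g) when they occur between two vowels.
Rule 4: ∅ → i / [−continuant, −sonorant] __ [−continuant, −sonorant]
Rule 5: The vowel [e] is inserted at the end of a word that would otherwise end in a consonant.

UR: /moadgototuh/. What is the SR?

Rule 1 (intervocalic voicing): /t/ is a voiceless obstruent between vowels /o/ and /o/, so it voices to [d]. /t/ is a voiceless obstruent between vowels /o/ and /u/, so it voices to [d]. /moadgototuh/ → moadgododuh.
Rule 2 (intervocalic spirantization): /d/ is a stop between vowels /o/ and /o/, so it spirantizes to the fricative [z]. /d/ is a stop between vowels /o/ and /u/, so it spirantizes to the fricative [z]. /moadgododuh/ → moadgozozuh.
Rule 3 (intervocalic voicing): no segment meets the environment; /moadgozozuh/ is unchanged.
Rule 4 (stop-cluster i-epenthesis): /d/ and /g/ form a stop–stop cluster, so [i] is inserted between them. /moadgozozuh/ → moadigozozuh.
Rule 5 (final e-epenthesis): the form ends in the consonant /h/, so [e] is inserted word-finally. /moadigozozuh/ → moadigozozuhe.

moadigozozuhe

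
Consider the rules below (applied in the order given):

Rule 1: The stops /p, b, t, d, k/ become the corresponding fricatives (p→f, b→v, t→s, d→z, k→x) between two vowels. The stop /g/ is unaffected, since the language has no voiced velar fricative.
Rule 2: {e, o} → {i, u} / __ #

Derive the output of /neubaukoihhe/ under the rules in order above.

Rule 1 (intervocalic spirantization): /b/ is a stop between vowels /u/ and /a/, so it spirantizes to the fricative [v]. /k/ is a stop between vowels /u/ and /o/, so it spirantizes to the fricative [x]. /neubaukoihhe/ → neuvauxoihhe.
Rule 2 (final vowel raising): /e/ is a mid vowel in word-final position, so it raises to [i]. /neuvauxoihhe/ → neuvauxoihhi.

neuvauxoihhi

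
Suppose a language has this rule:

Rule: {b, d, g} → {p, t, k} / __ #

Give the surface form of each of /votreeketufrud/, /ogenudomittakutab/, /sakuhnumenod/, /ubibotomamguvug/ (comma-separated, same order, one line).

votreeketufrut, ogenudomittakutap, sakuhnumenot, ubibotomamguvuk

/votreeketufrud/: /d/ is a voiced stop in word-final position, so it devoices to [t]. → [votreeketufrut].
/ogenudomittakutab/: /b/ is a voiced stop in word-final position, so it devoices to [p]. → [ogenudomittakutap].
/sakuhnumenod/: /d/ is a voiced stop in word-final position, so it devoices to [t]. → [sakuhnumenot].
/ubibotomamguvug/: /g/ is a voiced stop in word-final position, so it devoices to [k]. → [ubibotomamguvuk].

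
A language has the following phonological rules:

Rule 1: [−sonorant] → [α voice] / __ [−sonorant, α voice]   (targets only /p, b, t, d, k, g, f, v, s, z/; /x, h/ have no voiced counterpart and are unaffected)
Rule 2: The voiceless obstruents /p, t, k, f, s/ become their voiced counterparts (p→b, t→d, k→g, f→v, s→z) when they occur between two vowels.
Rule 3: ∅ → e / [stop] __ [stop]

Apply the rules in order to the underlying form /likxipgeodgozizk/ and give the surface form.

likxibegeodegozisk

Rule 1 (regressive voicing assimilation): /p/ precedes the voiced obstruent /g/, so it voices to [b] by assimilation. /z/ precedes the voiceless obstruent /k/, so it devoices to [s] by assimilation. /likxipgeodgozizk/ → likxibgeodgozisk.
Rule 2 (intervocalic voicing): no segment meets the environment; /likxibgeodgozisk/ is unchanged.
Rule 3 (stop-cluster e-epenthesis): /b/ and /g/ form a stop–stop cluster, so [e] is inserted between them. /d/ and /g/ form a stop–stop cluster, so [e] is inserted between them. /likxibgeodgozisk/ → likxibegeodegozisk.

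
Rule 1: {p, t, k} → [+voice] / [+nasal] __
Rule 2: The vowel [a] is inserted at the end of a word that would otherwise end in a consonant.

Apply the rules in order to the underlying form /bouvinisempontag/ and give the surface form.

bouvinisembondaga

Rule 1 (post-nasal voicing): /p/ is a voiceless stop immediately after the nasal /m/, so it voices to [b]. /t/ is a voiceless stop immediately after the nasal /n/, so it voices to [d]. /bouvinisempontag/ → bouvinisembondag.
Rule 2 (final a-epenthesis): the form ends in the consonant /g/, so [a] is inserted word-finally. /bouvinisembondag/ → bouvinisembondaga.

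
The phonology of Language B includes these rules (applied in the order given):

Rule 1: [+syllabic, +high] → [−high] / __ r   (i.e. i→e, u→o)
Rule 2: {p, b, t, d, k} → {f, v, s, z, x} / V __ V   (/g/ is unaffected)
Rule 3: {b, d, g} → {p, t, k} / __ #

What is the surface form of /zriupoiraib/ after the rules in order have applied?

Rule 1 (pre-rhotic lowering): /i/ is a high vowel immediately before /r/, so it lowers to [e]. /zriupoiraib/ → zriupoeraib.
Rule 2 (intervocalic spirantization): /p/ is a stop between vowels /u/ and /o/, so it spirantizes to the fricative [f]. /zriupoeraib/ → zriufoeraib.
Rule 3 (final devoicing): /b/ is a voiced stop in word-final position, so it devoices to [p]. /zriufoeraib/ → zriufoeraip.

zriufoeraip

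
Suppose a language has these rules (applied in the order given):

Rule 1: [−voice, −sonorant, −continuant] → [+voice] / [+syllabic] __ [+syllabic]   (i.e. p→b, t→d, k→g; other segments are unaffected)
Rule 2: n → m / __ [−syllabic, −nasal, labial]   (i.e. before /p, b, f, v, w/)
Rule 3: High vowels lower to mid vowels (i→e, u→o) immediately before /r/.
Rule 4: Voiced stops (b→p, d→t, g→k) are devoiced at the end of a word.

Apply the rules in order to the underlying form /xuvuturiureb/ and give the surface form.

xuvudoriorep

Rule 1 (intervocalic voicing): /t/ is a voiceless stop between vowels /u/ and /u/, so it voices to [d]. /xuvuturiureb/ → xuvuduriureb.
Rule 2 (nasal place assimilation): no segment meets the environment; /xuvuduriureb/ is unchanged.
Rule 3 (pre-rhotic lowering): /u/ is a high vowel immediately before /r/, so it lowers to [o]. /u/ is a high vowel immediately before /r/, so it lowers to [o]. /xuvuduriureb/ → xuvudorioreb.
Rule 4 (final devoicing): /b/ is a voiced stop in word-final position, so it devoices to [p]. /xuvudorioreb/ → xuvudoriorep.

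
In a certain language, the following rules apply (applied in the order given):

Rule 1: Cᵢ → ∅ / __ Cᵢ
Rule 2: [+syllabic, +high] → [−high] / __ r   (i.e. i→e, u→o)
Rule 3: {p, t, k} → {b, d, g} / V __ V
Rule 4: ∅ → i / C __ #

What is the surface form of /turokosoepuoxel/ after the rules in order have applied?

Rule 1 (degemination): no segment meets the environment; /turokosoepuoxel/ is unchanged.
Rule 2 (pre-rhotic lowering): /u/ is a high vowel immediately before /r/, so it lowers to [o]. /turokosoepuoxel/ → torokosoepuoxel.
Rule 3 (intervocalic voicing): /k/ is a voiceless stop between vowels /o/ and /o/, so it voices to [g]. /p/ is a voiceless stop between vowels /e/ and /u/, so it voices to [b]. /torokosoepuoxel/ → torogosoebuoxel.
Rule 4 (final i-epenthesis): the form ends in the consonant /l/, so [i] is inserted word-finally. /torogosoebuoxel/ → torogosoebuoxeli.

torogosoebuoxeli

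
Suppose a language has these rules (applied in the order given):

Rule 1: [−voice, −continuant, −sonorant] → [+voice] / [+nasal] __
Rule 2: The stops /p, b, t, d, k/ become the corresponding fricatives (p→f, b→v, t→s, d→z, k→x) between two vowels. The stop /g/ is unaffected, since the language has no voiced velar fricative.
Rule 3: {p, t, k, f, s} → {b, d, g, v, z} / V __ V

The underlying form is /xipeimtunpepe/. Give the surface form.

xiveimdunbeve

Rule 1 (post-nasal voicing): /t/ is a voiceless stop immediately after the nasal /m/, so it voices to [d]. /p/ is a voiceless stop immediately after the nasal /n/, so it voices to [b]. /xipeimtunpepe/ → xipeimdunbepe.
Rule 2 (intervocalic spirantization): /p/ is a stop between vowels /i/ and /e/, so it spirantizes to the fricative [f]. /p/ is a stop between vowels /e/ and /e/, so it spirantizes to the fricative [f]. /xipeimdunbepe/ → xifeimdunbefe.
Rule 3 (intervocalic voicing): /f/ is a voiceless obstruent between vowels /i/ and /e/, so it voices to [v]. /f/ is a voiceless obstruent between vowels /e/ and /e/, so it voices to [v]. /xifeimdunbefe/ → xiveimdunbeve.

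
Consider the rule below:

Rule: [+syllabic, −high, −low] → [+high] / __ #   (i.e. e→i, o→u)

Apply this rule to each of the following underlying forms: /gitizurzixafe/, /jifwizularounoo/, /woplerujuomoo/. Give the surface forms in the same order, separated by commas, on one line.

gitizurzixafi, jifwizularounou, woplerujuomou

/gitizurzixafe/: /e/ is a mid vowel in word-final position, so it raises to [i]. → [gitizurzixafi].
/jifwizularounoo/: /o/ is a mid vowel in word-final position, so it raises to [u]. → [jifwizularounou].
/woplerujuomoo/: /o/ is a mid vowel in word-final position, so it raises to [u]. → [woplerujuomou].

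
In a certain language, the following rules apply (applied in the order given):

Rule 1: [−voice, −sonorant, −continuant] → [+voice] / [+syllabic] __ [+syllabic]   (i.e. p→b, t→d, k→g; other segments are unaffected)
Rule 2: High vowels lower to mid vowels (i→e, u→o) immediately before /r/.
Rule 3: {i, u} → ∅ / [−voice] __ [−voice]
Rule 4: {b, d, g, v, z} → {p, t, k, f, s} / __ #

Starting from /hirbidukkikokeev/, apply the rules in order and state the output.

Rule 1 (intervocalic voicing): /k/ is a voiceless stop between vowels /i/ and /o/, so it voices to [g]. /k/ is a voiceless stop between vowels /o/ and /e/, so it voices to [g]. /hirbidukkikokeev/ → hirbidukkigogeev.
Rule 2 (pre-rhotic lowering): /i/ is a high vowel immediately before /r/, so it lowers to [e]. /hirbidukkigogeev/ → herbidukkigogeev.
Rule 3 (high vowel syncope): no segment meets the environment; /herbidukkigogeev/ is unchanged.
Rule 4 (final devoicing): /v/ is a voiced obstruent in word-final position, so it devoices to [f]. /herbidukkigogeev/ → herbidukkigogeef.

herbidukkigogeef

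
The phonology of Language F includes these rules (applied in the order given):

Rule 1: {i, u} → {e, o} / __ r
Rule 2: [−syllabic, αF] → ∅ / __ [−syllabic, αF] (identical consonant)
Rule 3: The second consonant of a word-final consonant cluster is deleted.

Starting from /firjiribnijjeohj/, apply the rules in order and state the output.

Rule 1 (pre-rhotic lowering): /i/ is a high vowel immediately before /r/, so it lowers to [e]. /i/ is a high vowel immediately before /r/, so it lowers to [e]. /firjiribnijjeohj/ → ferjeribnijjeohj.
Rule 2 (degemination): /jj/ is a geminate; the first /j/ deletes. /ferjeribnijjeohj/ → ferjeribnijeohj.
Rule 3 (final cluster simplification): /j/ is the second consonant of a word-final cluster /hj/, so it deletes. /ferjeribnijeohj/ → ferjeribnijeoh.

ferjeribnijeoh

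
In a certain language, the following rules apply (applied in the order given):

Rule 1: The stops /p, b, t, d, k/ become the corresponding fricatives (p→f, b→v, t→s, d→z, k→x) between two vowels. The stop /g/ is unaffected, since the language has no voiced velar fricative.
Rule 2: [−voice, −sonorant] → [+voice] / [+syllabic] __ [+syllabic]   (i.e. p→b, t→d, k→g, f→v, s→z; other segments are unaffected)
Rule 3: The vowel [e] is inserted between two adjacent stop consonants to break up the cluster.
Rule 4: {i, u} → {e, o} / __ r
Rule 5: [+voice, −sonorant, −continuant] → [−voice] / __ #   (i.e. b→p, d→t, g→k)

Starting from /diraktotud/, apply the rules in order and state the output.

Rule 1 (intervocalic spirantization): /t/ is a stop between vowels /o/ and /u/, so it spirantizes to the fricative [s]. /diraktotud/ → diraktosud.
Rule 2 (intervocalic voicing): /s/ is a voiceless obstruent between vowels /o/ and /u/, so it voices to [z]. /diraktosud/ → diraktozud.
Rule 3 (stop-cluster e-epenthesis): /k/ and /t/ form a stop–stop cluster, so [e] is inserted between them. /diraktozud/ → diraketozud.
Rule 4 (pre-rhotic lowering): /i/ is a high vowel immediately before /r/, so it lowers to [e]. /diraketozud/ → deraketozud.
Rule 5 (final devoicing): /d/ is a voiced stop in word-final position, so it devoices to [t]. /deraketozud/ → deraketozut.

deraketozut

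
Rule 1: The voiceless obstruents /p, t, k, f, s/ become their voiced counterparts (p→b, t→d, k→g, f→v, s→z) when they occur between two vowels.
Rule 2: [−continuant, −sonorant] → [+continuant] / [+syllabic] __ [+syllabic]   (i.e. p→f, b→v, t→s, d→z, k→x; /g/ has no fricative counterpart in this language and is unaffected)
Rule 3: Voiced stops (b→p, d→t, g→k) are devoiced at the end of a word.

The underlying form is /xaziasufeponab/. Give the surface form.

xaziazuvevonap

Rule 1 (intervocalic voicing): /s/ is a voiceless obstruent between vowels /a/ and /u/, so it voices to [z]. /f/ is a voiceless obstruent between vowels /u/ and /e/, so it voices to [v]. /p/ is a voiceless obstruent between vowels /e/ and /o/, so it voices to [b]. /xaziasufeponab/ → xaziazuvebonab.
Rule 2 (intervocalic spirantization): /b/ is a stop between vowels /e/ and /o/, so it spirantizes to the fricative [v]. /xaziazuvebonab/ → xaziazuvevonab.
Rule 3 (final devoicing): /b/ is a voiced stop in word-final position, so it devoices to [p]. /xaziazuvevonab/ → xaziazuvevonap.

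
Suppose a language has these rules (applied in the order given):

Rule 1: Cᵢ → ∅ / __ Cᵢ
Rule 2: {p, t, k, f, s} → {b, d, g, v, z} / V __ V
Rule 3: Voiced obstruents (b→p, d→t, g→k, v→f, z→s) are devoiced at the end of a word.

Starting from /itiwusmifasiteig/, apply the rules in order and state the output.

idiwusmivazideik

Rule 1 (degemination): no segment meets the environment; /itiwusmifasiteig/ is unchanged.
Rule 2 (intervocalic voicing): /t/ is a voiceless obstruent between vowels /i/ and /i/, so it voices to [d]. /f/ is a voiceless obstruent between vowels /i/ and /a/, so it voices to [v]. /s/ is a voiceless obstruent between vowels /a/ and /i/, so it voices to [z]. /t/ is a voiceless obstruent between vowels /i/ and /e/, so it voices to [d]. /itiwusmifasiteig/ → idiwusmivazideig.
Rule 3 (final devoicing): /g/ is a voiced obstruent in word-final position, so it devoices to [k]. /idiwusmivazideig/ → idiwusmivazideik.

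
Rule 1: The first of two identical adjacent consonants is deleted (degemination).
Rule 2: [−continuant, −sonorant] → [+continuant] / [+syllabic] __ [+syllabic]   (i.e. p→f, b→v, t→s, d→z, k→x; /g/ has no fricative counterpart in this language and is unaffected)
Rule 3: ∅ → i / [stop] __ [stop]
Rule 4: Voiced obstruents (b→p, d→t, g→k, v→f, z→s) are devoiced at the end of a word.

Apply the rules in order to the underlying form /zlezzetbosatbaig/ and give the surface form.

Rule 1 (degemination): /zz/ is a geminate; the first /z/ deletes. /zlezzetbosatbaig/ → zlezetbosatbaig.
Rule 2 (intervocalic spirantization): no segment meets the environment; /zlezetbosatbaig/ is unchanged.
Rule 3 (stop-cluster i-epenthesis): /t/ and /b/ form a stop–stop cluster, so [i] is inserted between them. /t/ and /b/ form a stop–stop cluster, so [i] is inserted between them. /zlezetbosatbaig/ → zlezetibosatibaig.
Rule 4 (final devoicing): /g/ is a voiced obstruent in word-final position, so it devoices to [k]. /zlezetibosatibaig/ → zlezetibosatibaik.

zlezetibosatibaik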